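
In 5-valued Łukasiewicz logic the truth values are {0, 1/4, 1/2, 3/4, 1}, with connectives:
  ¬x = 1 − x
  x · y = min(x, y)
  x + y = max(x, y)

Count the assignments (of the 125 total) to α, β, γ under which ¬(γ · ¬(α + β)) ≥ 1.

value 1: 61 assignments (counts)
value 3/4: 37 assignments
value 1/2: 19 assignments
value 1/4: 7 assignments
value 0: 1 assignment
So 61 of the 125 assignments meet the threshold.

61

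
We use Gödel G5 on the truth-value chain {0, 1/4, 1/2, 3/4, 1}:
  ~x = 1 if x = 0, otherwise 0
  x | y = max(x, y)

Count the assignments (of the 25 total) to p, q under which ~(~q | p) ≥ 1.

4

value 1: 4 assignments (counts)
value 0: 21 assignments
So 4 of the 25 assignments meet the threshold.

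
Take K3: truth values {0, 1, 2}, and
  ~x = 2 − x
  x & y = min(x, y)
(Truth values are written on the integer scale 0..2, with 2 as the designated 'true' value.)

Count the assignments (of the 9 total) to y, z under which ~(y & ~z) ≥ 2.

5

y = 0, z = 0 ↦ 2  ≥
y = 0, z = 1 ↦ 2  ≥
y = 0, z = 2 ↦ 2  ≥
y = 1, z = 0 ↦ 1  <
y = 1, z = 1 ↦ 1  <
y = 1, z = 2 ↦ 2  ≥
y = 2, z = 0 ↦ 0  <
y = 2, z = 1 ↦ 1  <
y = 2, z = 2 ↦ 2  ≥
So 5 of the 9 assignments meet the threshold.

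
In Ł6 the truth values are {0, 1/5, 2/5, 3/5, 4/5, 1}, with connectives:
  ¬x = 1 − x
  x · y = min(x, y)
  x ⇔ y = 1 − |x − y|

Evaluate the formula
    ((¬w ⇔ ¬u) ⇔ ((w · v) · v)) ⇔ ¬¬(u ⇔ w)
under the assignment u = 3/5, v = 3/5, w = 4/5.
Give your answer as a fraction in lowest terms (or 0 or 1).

¬w = ¬4/5 = 1/5
¬u = ¬3/5 = 2/5
¬w ⇔ ¬u = 1/5 ⇔ 2/5 = 4/5
w · v = 4/5 · 3/5 = 3/5
(w · v) · v = 3/5 · 3/5 = 3/5
(¬w ⇔ ¬u) ⇔ ((w · v) · v) = 4/5 ⇔ 3/5 = 4/5
u ⇔ w = 3/5 ⇔ 4/5 = 4/5
¬(u ⇔ w) = ¬4/5 = 1/5
¬¬(u ⇔ w) = ¬1/5 = 4/5
((¬w ⇔ ¬u) ⇔ ((w · v) · v)) ⇔ ¬¬(u ⇔ w) = 4/5 ⇔ 4/5 = 1

1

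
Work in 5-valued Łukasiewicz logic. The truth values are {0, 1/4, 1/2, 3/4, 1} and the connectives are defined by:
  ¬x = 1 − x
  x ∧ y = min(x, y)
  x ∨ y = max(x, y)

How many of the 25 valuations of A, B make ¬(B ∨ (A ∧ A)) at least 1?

value 1: 1 assignment (counts)
value 3/4: 3 assignments
value 1/2: 5 assignments
value 1/4: 7 assignments
value 0: 9 assignments
So 1 of the 25 assignments meets the threshold.

1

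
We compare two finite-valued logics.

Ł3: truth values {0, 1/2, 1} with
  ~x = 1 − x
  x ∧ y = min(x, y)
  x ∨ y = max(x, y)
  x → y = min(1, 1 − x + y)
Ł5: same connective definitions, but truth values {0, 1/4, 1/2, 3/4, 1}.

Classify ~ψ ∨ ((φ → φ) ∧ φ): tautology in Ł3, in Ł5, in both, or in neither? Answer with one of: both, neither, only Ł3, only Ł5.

neither

In Ł3: at φ = 0, ψ = 1/2 the value is 1/2 — not a tautology.
In Ł5: at φ = 0, ψ = 1/4 the value is 3/4 — not a tautology.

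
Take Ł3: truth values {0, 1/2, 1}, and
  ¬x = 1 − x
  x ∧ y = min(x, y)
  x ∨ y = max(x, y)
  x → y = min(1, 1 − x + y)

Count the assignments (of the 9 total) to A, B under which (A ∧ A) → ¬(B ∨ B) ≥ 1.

6

A = 0, B = 0 ↦ 1  ≥
A = 0, B = 1/2 ↦ 1  ≥
A = 0, B = 1 ↦ 1  ≥
A = 1/2, B = 0 ↦ 1  ≥
A = 1/2, B = 1/2 ↦ 1  ≥
A = 1/2, B = 1 ↦ 1/2  <
A = 1, B = 0 ↦ 1  ≥
A = 1, B = 1/2 ↦ 1/2  <
A = 1, B = 1 ↦ 0  <
So 6 of the 9 assignments meet the threshold.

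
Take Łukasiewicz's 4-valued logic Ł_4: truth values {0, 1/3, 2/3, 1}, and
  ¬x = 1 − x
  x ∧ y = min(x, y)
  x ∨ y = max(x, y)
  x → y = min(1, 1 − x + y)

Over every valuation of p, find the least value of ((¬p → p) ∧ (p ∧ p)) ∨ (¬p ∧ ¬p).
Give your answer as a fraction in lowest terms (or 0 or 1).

Take p = 1/3:
¬p = ¬1/3 = 2/3
¬p → p = 2/3 → 1/3 = 2/3
p ∧ p = 1/3 ∧ 1/3 = 1/3
(¬p → p) ∧ (p ∧ p) = 2/3 ∧ 1/3 = 1/3
¬p = ¬1/3 = 2/3
¬p = ¬1/3 = 2/3
¬p ∧ ¬p = 2/3 ∧ 2/3 = 2/3
((¬p → p) ∧ (p ∧ p)) ∨ (¬p ∧ ¬p) = 1/3 ∨ 2/3 = 2/3
No assignment yields a value below 2/3, so this is the minimum.

2/3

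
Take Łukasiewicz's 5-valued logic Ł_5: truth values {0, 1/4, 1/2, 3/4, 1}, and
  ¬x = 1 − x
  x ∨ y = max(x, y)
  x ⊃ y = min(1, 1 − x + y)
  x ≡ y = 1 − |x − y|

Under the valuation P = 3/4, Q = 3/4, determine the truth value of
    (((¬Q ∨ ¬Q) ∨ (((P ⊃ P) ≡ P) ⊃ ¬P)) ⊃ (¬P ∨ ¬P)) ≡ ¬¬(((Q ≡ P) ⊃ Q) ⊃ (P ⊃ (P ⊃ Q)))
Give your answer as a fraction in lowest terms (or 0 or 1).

3/4

¬Q = ¬3/4 = 1/4
¬Q = ¬3/4 = 1/4
¬Q ∨ ¬Q = 1/4 ∨ 1/4 = 1/4
P ⊃ P = 3/4 ⊃ 3/4 = 1
(P ⊃ P) ≡ P = 1 ≡ 3/4 = 3/4
¬P = ¬3/4 = 1/4
((P ⊃ P) ≡ P) ⊃ ¬P = 3/4 ⊃ 1/4 = 1/2
(¬Q ∨ ¬Q) ∨ (((P ⊃ P) ≡ P) ⊃ ¬P) = 1/4 ∨ 1/2 = 1/2
¬P = ¬3/4 = 1/4
¬P = ¬3/4 = 1/4
¬P ∨ ¬P = 1/4 ∨ 1/4 = 1/4
((¬Q ∨ ¬Q) ∨ (((P ⊃ P) ≡ P) ⊃ ¬P)) ⊃ (¬P ∨ ¬P) = 1/2 ⊃ 1/4 = 3/4
Q ≡ P = 3/4 ≡ 3/4 = 1
(Q ≡ P) ⊃ Q = 1 ⊃ 3/4 = 3/4
P ⊃ Q = 3/4 ⊃ 3/4 = 1
P ⊃ (P ⊃ Q) = 3/4 ⊃ 1 = 1
((Q ≡ P) ⊃ Q) ⊃ (P ⊃ (P ⊃ Q)) = 3/4 ⊃ 1 = 1
¬(((Q ≡ P) ⊃ Q) ⊃ (P ⊃ (P ⊃ Q))) = ¬1 = 0
¬¬(((Q ≡ P) ⊃ Q) ⊃ (P ⊃ (P ⊃ Q))) = ¬0 = 1
(((¬Q ∨ ¬Q) ∨ (((P ⊃ P) ≡ P) ⊃ ¬P)) ⊃ (¬P ∨ ¬P)) ≡ ¬¬(((Q ≡ P) ⊃ Q) ⊃ (P ⊃ (P ⊃ Q))) = 3/4 ≡ 1 = 3/4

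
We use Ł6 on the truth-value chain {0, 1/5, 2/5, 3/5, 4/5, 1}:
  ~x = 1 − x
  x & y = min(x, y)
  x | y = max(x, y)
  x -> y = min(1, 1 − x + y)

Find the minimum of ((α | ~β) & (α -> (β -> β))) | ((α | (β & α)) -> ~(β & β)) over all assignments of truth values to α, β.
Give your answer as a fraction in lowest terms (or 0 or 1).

Take α = 2/5, β = 1:
~β = ~1 = 0
α | ~β = 2/5 | 0 = 2/5
β -> β = 1 -> 1 = 1
α -> (β -> β) = 2/5 -> 1 = 1
(α | ~β) & (α -> (β -> β)) = 2/5 & 1 = 2/5
β & α = 1 & 2/5 = 2/5
α | (β & α) = 2/5 | 2/5 = 2/5
β & β = 1 & 1 = 1
~(β & β) = ~1 = 0
(α | (β & α)) -> ~(β & β) = 2/5 -> 0 = 3/5
((α | ~β) & (α -> (β -> β))) | ((α | (β & α)) -> ~(β & β)) = 2/5 | 3/5 = 3/5
No assignment yields a value below 3/5, so this is the minimum.

3/5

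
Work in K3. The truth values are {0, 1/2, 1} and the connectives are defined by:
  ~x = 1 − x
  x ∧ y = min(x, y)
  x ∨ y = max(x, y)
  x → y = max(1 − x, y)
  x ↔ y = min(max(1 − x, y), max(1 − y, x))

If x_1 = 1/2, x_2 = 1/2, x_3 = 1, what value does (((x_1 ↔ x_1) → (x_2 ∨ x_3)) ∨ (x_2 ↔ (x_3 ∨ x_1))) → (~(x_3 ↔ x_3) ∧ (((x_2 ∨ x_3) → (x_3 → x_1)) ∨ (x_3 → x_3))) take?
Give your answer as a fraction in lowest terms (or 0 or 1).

x_1 ↔ x_1 = 1/2 ↔ 1/2 = 1/2
x_2 ∨ x_3 = 1/2 ∨ 1 = 1
(x_1 ↔ x_1) → (x_2 ∨ x_3) = 1/2 → 1 = 1
x_3 ∨ x_1 = 1 ∨ 1/2 = 1
x_2 ↔ (x_3 ∨ x_1) = 1/2 ↔ 1 = 1/2
((x_1 ↔ x_1) → (x_2 ∨ x_3)) ∨ (x_2 ↔ (x_3 ∨ x_1)) = 1 ∨ 1/2 = 1
x_3 ↔ x_3 = 1 ↔ 1 = 1
~(x_3 ↔ x_3) = ~1 = 0
x_2 ∨ x_3 = 1/2 ∨ 1 = 1
x_3 → x_1 = 1 → 1/2 = 1/2
(x_2 ∨ x_3) → (x_3 → x_1) = 1 → 1/2 = 1/2
x_3 → x_3 = 1 → 1 = 1
((x_2 ∨ x_3) → (x_3 → x_1)) ∨ (x_3 → x_3) = 1/2 ∨ 1 = 1
~(x_3 ↔ x_3) ∧ (((x_2 ∨ x_3) → (x_3 → x_1)) ∨ (x_3 → x_3)) = 0 ∧ 1 = 0
(((x_1 ↔ x_1) → (x_2 ∨ x_3)) ∨ (x_2 ↔ (x_3 ∨ x_1))) → (~(x_3 ↔ x_3) ∧ (((x_2 ∨ x_3) → (x_3 → x_1)) ∨ (x_3 → x_3))) = 1 → 0 = 0

0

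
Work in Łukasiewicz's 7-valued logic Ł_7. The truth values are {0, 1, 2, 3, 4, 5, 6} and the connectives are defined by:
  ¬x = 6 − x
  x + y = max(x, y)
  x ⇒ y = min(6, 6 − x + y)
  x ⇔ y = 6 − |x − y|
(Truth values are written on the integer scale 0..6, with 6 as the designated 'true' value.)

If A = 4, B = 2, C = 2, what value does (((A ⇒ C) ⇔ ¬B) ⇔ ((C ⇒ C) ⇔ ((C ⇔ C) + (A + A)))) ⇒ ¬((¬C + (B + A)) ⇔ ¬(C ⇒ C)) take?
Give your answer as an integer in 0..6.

A ⇒ C = 4 ⇒ 2 = 4
¬B = ¬2 = 4
(A ⇒ C) ⇔ ¬B = 4 ⇔ 4 = 6
C ⇒ C = 2 ⇒ 2 = 6
C ⇔ C = 2 ⇔ 2 = 6
A + A = 4 + 4 = 4
(C ⇔ C) + (A + A) = 6 + 4 = 6
(C ⇒ C) ⇔ ((C ⇔ C) + (A + A)) = 6 ⇔ 6 = 6
((A ⇒ C) ⇔ ¬B) ⇔ ((C ⇒ C) ⇔ ((C ⇔ C) + (A + A))) = 6 ⇔ 6 = 6
¬C = ¬2 = 4
B + A = 2 + 4 = 4
¬C + (B + A) = 4 + 4 = 4
C ⇒ C = 2 ⇒ 2 = 6
¬(C ⇒ C) = ¬6 = 0
(¬C + (B + A)) ⇔ ¬(C ⇒ C) = 4 ⇔ 0 = 2
¬((¬C + (B + A)) ⇔ ¬(C ⇒ C)) = ¬2 = 4
(((A ⇒ C) ⇔ ¬B) ⇔ ((C ⇒ C) ⇔ ((C ⇔ C) + (A + A)))) ⇒ ¬((¬C + (B + A)) ⇔ ¬(C ⇒ C)) = 6 ⇒ 4 = 4

4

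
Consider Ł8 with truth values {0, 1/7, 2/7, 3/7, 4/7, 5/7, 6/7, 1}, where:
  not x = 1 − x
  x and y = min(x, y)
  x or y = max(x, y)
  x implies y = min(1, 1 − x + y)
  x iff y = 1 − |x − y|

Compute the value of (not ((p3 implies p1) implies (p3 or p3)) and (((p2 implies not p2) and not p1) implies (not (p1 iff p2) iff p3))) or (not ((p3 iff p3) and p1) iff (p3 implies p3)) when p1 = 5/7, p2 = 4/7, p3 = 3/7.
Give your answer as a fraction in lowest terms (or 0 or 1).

p3 implies p1 = 3/7 implies 5/7 = 1
p3 or p3 = 3/7 or 3/7 = 3/7
(p3 implies p1) implies (p3 or p3) = 1 implies 3/7 = 3/7
not ((p3 implies p1) implies (p3 or p3)) = not 3/7 = 4/7
not p2 = not 4/7 = 3/7
p2 implies not p2 = 4/7 implies 3/7 = 6/7
not p1 = not 5/7 = 2/7
(p2 implies not p2) and not p1 = 6/7 and 2/7 = 2/7
p1 iff p2 = 5/7 iff 4/7 = 6/7
not (p1 iff p2) = not 6/7 = 1/7
not (p1 iff p2) iff p3 = 1/7 iff 3/7 = 5/7
((p2 implies not p2) and not p1) implies (not (p1 iff p2) iff p3) = 2/7 implies 5/7 = 1
not ((p3 implies p1) implies (p3 or p3)) and (((p2 implies not p2) and not p1) implies (not (p1 iff p2) iff p3)) = 4/7 and 1 = 4/7
p3 iff p3 = 3/7 iff 3/7 = 1
(p3 iff p3) and p1 = 1 and 5/7 = 5/7
not ((p3 iff p3) and p1) = not 5/7 = 2/7
p3 implies p3 = 3/7 implies 3/7 = 1
not ((p3 iff p3) and p1) iff (p3 implies p3) = 2/7 iff 1 = 2/7
(not ((p3 implies p1) implies (p3 or p3)) and (((p2 implies not p2) and not p1) implies (not (p1 iff p2) iff p3))) or (not ((p3 iff p3) and p1) iff (p3 implies p3)) = 4/7 or 2/7 = 4/7

4/7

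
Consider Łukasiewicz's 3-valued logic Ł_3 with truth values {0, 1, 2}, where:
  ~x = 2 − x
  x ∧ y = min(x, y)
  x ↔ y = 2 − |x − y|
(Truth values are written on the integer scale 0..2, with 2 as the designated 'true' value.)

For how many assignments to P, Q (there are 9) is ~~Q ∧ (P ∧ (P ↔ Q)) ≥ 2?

P = 0, Q = 0 ↦ 0  <
P = 0, Q = 1 ↦ 0  <
P = 0, Q = 2 ↦ 0  <
P = 1, Q = 0 ↦ 0  <
P = 1, Q = 1 ↦ 1  <
P = 1, Q = 2 ↦ 1  <
P = 2, Q = 0 ↦ 0  <
P = 2, Q = 1 ↦ 1  <
P = 2, Q = 2 ↦ 2  ≥
So 1 of the 9 assignments meets the threshold.

1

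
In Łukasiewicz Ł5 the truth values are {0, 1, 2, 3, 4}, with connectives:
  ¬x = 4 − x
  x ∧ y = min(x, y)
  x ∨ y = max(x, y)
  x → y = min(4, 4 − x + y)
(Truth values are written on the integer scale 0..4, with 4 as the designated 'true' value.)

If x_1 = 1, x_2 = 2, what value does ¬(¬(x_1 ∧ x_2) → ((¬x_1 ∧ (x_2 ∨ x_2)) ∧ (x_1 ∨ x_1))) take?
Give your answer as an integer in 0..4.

x_1 ∧ x_2 = 1 ∧ 2 = 1
¬(x_1 ∧ x_2) = ¬1 = 3
¬x_1 = ¬1 = 3
x_2 ∨ x_2 = 2 ∨ 2 = 2
¬x_1 ∧ (x_2 ∨ x_2) = 3 ∧ 2 = 2
x_1 ∨ x_1 = 1 ∨ 1 = 1
(¬x_1 ∧ (x_2 ∨ x_2)) ∧ (x_1 ∨ x_1) = 2 ∧ 1 = 1
¬(x_1 ∧ x_2) → ((¬x_1 ∧ (x_2 ∨ x_2)) ∧ (x_1 ∨ x_1)) = 3 → 1 = 2
¬(¬(x_1 ∧ x_2) → ((¬x_1 ∧ (x_2 ∨ x_2)) ∧ (x_1 ∨ x_1))) = ¬2 = 2

2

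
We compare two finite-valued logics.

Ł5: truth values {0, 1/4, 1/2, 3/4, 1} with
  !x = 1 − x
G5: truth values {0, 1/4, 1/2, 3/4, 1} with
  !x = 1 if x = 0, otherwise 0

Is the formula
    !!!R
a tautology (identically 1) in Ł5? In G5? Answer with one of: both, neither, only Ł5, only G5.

neither

In Ł5: at R = 1/4 the value is 3/4 — not a tautology.
In G5: at R = 1/4 the value is 0 — not a tautology.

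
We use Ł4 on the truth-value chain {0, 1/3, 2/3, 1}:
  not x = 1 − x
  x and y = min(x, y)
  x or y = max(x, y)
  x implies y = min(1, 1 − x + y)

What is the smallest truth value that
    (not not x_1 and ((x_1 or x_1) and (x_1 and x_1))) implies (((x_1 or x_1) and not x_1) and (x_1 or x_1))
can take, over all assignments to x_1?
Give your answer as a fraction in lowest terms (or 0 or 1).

Take x_1 = 1:
not x_1 = not 1 = 0
not not x_1 = not 0 = 1
x_1 or x_1 = 1 or 1 = 1
x_1 and x_1 = 1 and 1 = 1
(x_1 or x_1) and (x_1 and x_1) = 1 and 1 = 1
not not x_1 and ((x_1 or x_1) and (x_1 and x_1)) = 1 and 1 = 1
x_1 or x_1 = 1 or 1 = 1
not x_1 = not 1 = 0
(x_1 or x_1) and not x_1 = 1 and 0 = 0
x_1 or x_1 = 1 or 1 = 1
((x_1 or x_1) and not x_1) and (x_1 or x_1) = 0 and 1 = 0
(not not x_1 and ((x_1 or x_1) and (x_1 and x_1))) implies (((x_1 or x_1) and not x_1) and (x_1 or x_1)) = 1 implies 0 = 0
No assignment yields a value below 0, so this is the minimum.

0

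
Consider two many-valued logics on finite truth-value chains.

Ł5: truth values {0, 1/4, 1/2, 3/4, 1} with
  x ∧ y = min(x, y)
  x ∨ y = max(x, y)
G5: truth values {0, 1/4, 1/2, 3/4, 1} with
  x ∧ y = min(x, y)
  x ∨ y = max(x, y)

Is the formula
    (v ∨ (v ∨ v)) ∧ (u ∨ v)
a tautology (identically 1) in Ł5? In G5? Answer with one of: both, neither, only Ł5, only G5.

neither

In Ł5: at u = 0, v = 0 the value is 0 — not a tautology.
In G5: at u = 0, v = 0 the value is 0 — not a tautology.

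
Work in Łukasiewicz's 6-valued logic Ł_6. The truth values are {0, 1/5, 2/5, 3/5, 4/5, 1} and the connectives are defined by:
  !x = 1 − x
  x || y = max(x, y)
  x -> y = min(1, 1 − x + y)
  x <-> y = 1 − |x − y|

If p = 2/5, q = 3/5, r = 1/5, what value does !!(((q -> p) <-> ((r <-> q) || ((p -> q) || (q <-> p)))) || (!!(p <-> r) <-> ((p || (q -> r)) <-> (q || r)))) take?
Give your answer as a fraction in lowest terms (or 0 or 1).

4/5

q -> p = 3/5 -> 2/5 = 4/5
r <-> q = 1/5 <-> 3/5 = 3/5
p -> q = 2/5 -> 3/5 = 1
q <-> p = 3/5 <-> 2/5 = 4/5
(p -> q) || (q <-> p) = 1 || 4/5 = 1
(r <-> q) || ((p -> q) || (q <-> p)) = 3/5 || 1 = 1
(q -> p) <-> ((r <-> q) || ((p -> q) || (q <-> p))) = 4/5 <-> 1 = 4/5
p <-> r = 2/5 <-> 1/5 = 4/5
!(p <-> r) = !4/5 = 1/5
!!(p <-> r) = !1/5 = 4/5
q -> r = 3/5 -> 1/5 = 3/5
p || (q -> r) = 2/5 || 3/5 = 3/5
q || r = 3/5 || 1/5 = 3/5
(p || (q -> r)) <-> (q || r) = 3/5 <-> 3/5 = 1
!!(p <-> r) <-> ((p || (q -> r)) <-> (q || r)) = 4/5 <-> 1 = 4/5
((q -> p) <-> ((r <-> q) || ((p -> q) || (q <-> p)))) || (!!(p <-> r) <-> ((p || (q -> r)) <-> (q || r))) = 4/5 || 4/5 = 4/5
!(((q -> p) <-> ((r <-> q) || ((p -> q) || (q <-> p)))) || (!!(p <-> r) <-> ((p || (q -> r)) <-> (q || r)))) = !4/5 = 1/5
!!(((q -> p) <-> ((r <-> q) || ((p -> q) || (q <-> p)))) || (!!(p <-> r) <-> ((p || (q -> r)) <-> (q || r)))) = !1/5 = 4/5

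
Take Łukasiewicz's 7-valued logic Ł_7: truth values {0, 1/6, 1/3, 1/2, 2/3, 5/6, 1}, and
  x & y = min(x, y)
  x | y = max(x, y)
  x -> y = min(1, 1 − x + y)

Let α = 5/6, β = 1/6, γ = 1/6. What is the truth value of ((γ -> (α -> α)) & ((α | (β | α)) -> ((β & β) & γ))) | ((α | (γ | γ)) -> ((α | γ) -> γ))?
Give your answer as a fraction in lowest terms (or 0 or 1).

1/2

α -> α = 5/6 -> 5/6 = 1
γ -> (α -> α) = 1/6 -> 1 = 1
β | α = 1/6 | 5/6 = 5/6
α | (β | α) = 5/6 | 5/6 = 5/6
β & β = 1/6 & 1/6 = 1/6
(β & β) & γ = 1/6 & 1/6 = 1/6
(α | (β | α)) -> ((β & β) & γ) = 5/6 -> 1/6 = 1/3
(γ -> (α -> α)) & ((α | (β | α)) -> ((β & β) & γ)) = 1 & 1/3 = 1/3
γ | γ = 1/6 | 1/6 = 1/6
α | (γ | γ) = 5/6 | 1/6 = 5/6
α | γ = 5/6 | 1/6 = 5/6
(α | γ) -> γ = 5/6 -> 1/6 = 1/3
(α | (γ | γ)) -> ((α | γ) -> γ) = 5/6 -> 1/3 = 1/2
((γ -> (α -> α)) & ((α | (β | α)) -> ((β & β) & γ))) | ((α | (γ | γ)) -> ((α | γ) -> γ)) = 1/3 | 1/2 = 1/2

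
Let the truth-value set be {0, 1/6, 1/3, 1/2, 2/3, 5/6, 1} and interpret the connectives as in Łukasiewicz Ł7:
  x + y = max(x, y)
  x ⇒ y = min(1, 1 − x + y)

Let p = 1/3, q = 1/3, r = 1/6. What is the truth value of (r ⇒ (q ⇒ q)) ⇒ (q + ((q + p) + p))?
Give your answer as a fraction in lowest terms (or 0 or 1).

1/3

q ⇒ q = 1/3 ⇒ 1/3 = 1
r ⇒ (q ⇒ q) = 1/6 ⇒ 1 = 1
q + p = 1/3 + 1/3 = 1/3
(q + p) + p = 1/3 + 1/3 = 1/3
q + ((q + p) + p) = 1/3 + 1/3 = 1/3
(r ⇒ (q ⇒ q)) ⇒ (q + ((q + p) + p)) = 1 ⇒ 1/3 = 1/3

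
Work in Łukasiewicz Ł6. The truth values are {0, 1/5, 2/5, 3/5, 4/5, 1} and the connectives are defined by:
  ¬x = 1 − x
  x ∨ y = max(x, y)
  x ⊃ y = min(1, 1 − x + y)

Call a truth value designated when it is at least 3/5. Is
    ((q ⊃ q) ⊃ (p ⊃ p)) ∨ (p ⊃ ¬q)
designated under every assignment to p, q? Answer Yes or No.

Yes

At p = 3/5, q = 3/5, for instance:
q ⊃ q = 3/5 ⊃ 3/5 = 1
p ⊃ p = 3/5 ⊃ 3/5 = 1
(q ⊃ q) ⊃ (p ⊃ p) = 1 ⊃ 1 = 1
¬q = ¬3/5 = 2/5
p ⊃ ¬q = 3/5 ⊃ 2/5 = 4/5
((q ⊃ q) ⊃ (p ⊃ p)) ∨ (p ⊃ ¬q) = 1 ∨ 4/5 = 1
and checking the remaining 35 assignments likewise gives ≥ 3/5 in every case.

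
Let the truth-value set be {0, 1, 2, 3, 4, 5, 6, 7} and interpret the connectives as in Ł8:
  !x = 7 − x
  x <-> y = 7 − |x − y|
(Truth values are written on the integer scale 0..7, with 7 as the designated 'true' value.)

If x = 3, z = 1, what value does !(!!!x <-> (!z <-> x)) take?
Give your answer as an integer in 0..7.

0

!x = !3 = 4
!!x = !4 = 3
!!!x = !3 = 4
!z = !1 = 6
!z <-> x = 6 <-> 3 = 4
!!!x <-> (!z <-> x) = 4 <-> 4 = 7
!(!!!x <-> (!z <-> x)) = !7 = 0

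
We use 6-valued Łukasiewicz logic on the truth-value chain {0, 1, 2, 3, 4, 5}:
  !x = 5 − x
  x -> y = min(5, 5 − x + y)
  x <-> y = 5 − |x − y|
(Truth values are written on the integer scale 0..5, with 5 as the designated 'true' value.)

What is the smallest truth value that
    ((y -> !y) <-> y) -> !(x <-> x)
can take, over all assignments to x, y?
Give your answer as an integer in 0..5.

1

Take x = 0, y = 3:
!y = !3 = 2
y -> !y = 3 -> 2 = 4
(y -> !y) <-> y = 4 <-> 3 = 4
x <-> x = 0 <-> 0 = 5
!(x <-> x) = !5 = 0
((y -> !y) <-> y) -> !(x <-> x) = 4 -> 0 = 1
No assignment yields a value below 1, so this is the minimum.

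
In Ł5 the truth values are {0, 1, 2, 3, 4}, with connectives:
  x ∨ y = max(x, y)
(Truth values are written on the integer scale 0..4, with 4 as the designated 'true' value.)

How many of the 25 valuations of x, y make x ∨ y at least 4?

9

value 4: 9 assignments (counts)
value 3: 7 assignments
value 2: 5 assignments
value 1: 3 assignments
value 0: 1 assignment
So 9 of the 25 assignments meet the threshold.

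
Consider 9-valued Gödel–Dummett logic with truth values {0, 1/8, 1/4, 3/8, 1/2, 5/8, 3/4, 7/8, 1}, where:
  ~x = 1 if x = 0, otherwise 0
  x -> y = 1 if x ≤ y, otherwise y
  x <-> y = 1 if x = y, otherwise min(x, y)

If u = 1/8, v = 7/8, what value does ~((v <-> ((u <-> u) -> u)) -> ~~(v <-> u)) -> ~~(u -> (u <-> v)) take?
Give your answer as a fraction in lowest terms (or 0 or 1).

1

u <-> u = 1/8 <-> 1/8 = 1
(u <-> u) -> u = 1 -> 1/8 = 1/8
v <-> ((u <-> u) -> u) = 7/8 <-> 1/8 = 1/8
v <-> u = 7/8 <-> 1/8 = 1/8
~(v <-> u) = ~1/8 = 0
~~(v <-> u) = ~0 = 1
(v <-> ((u <-> u) -> u)) -> ~~(v <-> u) = 1/8 -> 1 = 1
~((v <-> ((u <-> u) -> u)) -> ~~(v <-> u)) = ~1 = 0
u <-> v = 1/8 <-> 7/8 = 1/8
u -> (u <-> v) = 1/8 -> 1/8 = 1
~(u -> (u <-> v)) = ~1 = 0
~~(u -> (u <-> v)) = ~0 = 1
~((v <-> ((u <-> u) -> u)) -> ~~(v <-> u)) -> ~~(u -> (u <-> v)) = 0 -> 1 = 1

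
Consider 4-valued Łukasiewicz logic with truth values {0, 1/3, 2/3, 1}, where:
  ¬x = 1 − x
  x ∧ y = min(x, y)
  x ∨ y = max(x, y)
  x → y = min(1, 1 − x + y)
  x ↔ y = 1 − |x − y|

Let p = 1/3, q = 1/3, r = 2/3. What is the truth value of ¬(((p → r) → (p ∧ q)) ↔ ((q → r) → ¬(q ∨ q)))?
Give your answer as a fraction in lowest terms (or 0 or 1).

p → r = 1/3 → 2/3 = 1
p ∧ q = 1/3 ∧ 1/3 = 1/3
(p → r) → (p ∧ q) = 1 → 1/3 = 1/3
q → r = 1/3 → 2/3 = 1
q ∨ q = 1/3 ∨ 1/3 = 1/3
¬(q ∨ q) = ¬1/3 = 2/3
(q → r) → ¬(q ∨ q) = 1 → 2/3 = 2/3
((p → r) → (p ∧ q)) ↔ ((q → r) → ¬(q ∨ q)) = 1/3 ↔ 2/3 = 2/3
¬(((p → r) → (p ∧ q)) ↔ ((q → r) → ¬(q ∨ q))) = ¬2/3 = 1/3

1/3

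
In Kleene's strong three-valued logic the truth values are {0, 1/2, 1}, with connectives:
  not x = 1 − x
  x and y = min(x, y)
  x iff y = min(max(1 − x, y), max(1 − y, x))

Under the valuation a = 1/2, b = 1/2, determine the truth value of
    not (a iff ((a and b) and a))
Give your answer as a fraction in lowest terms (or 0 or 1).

1/2

a and b = 1/2 and 1/2 = 1/2
(a and b) and a = 1/2 and 1/2 = 1/2
a iff ((a and b) and a) = 1/2 iff 1/2 = 1/2
not (a iff ((a and b) and a)) = not 1/2 = 1/2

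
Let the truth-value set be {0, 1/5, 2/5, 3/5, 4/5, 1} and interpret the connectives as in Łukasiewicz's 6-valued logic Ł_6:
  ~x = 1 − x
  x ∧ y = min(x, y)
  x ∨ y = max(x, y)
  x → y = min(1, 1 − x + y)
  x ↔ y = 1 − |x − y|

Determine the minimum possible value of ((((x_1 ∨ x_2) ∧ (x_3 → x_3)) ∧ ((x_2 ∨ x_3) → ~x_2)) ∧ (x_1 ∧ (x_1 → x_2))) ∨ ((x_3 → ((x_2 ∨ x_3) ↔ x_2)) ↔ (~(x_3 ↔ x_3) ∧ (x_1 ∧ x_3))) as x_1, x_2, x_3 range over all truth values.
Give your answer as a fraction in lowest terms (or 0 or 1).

Take x_1 = 0, x_2 = 0, x_3 = 0:
x_1 ∨ x_2 = 0 ∨ 0 = 0
x_3 → x_3 = 0 → 0 = 1
(x_1 ∨ x_2) ∧ (x_3 → x_3) = 0 ∧ 1 = 0
x_2 ∨ x_3 = 0 ∨ 0 = 0
~x_2 = ~0 = 1
(x_2 ∨ x_3) → ~x_2 = 0 → 1 = 1
((x_1 ∨ x_2) ∧ (x_3 → x_3)) ∧ ((x_2 ∨ x_3) → ~x_2) = 0 ∧ 1 = 0
x_1 → x_2 = 0 → 0 = 1
x_1 ∧ (x_1 → x_2) = 0 ∧ 1 = 0
(((x_1 ∨ x_2) ∧ (x_3 → x_3)) ∧ ((x_2 ∨ x_3) → ~x_2)) ∧ (x_1 ∧ (x_1 → x_2)) = 0 ∧ 0 = 0
x_2 ∨ x_3 = 0 ∨ 0 = 0
(x_2 ∨ x_3) ↔ x_2 = 0 ↔ 0 = 1
x_3 → ((x_2 ∨ x_3) ↔ x_2) = 0 → 1 = 1
x_3 ↔ x_3 = 0 ↔ 0 = 1
~(x_3 ↔ x_3) = ~1 = 0
x_1 ∧ x_3 = 0 ∧ 0 = 0
~(x_3 ↔ x_3) ∧ (x_1 ∧ x_3) = 0 ∧ 0 = 0
(x_3 → ((x_2 ∨ x_3) ↔ x_2)) ↔ (~(x_3 ↔ x_3) ∧ (x_1 ∧ x_3)) = 1 ↔ 0 = 0
((((x_1 ∨ x_2) ∧ (x_3 → x_3)) ∧ ((x_2 ∨ x_3) → ~x_2)) ∧ (x_1 ∧ (x_1 → x_2))) ∨ ((x_3 → ((x_2 ∨ x_3) ↔ x_2)) ↔ (~(x_3 ↔ x_3) ∧ (x_1 ∧ x_3))) = 0 ∨ 0 = 0
No assignment yields a value below 0, so this is the minimum.

0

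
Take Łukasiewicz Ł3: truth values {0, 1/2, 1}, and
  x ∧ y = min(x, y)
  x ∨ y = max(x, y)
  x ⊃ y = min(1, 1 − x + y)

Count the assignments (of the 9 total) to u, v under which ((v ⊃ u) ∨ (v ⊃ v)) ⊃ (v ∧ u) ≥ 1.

1

u = 0, v = 0 ↦ 0  <
u = 0, v = 1/2 ↦ 0  <
u = 0, v = 1 ↦ 0  <
u = 1/2, v = 0 ↦ 0  <
u = 1/2, v = 1/2 ↦ 1/2  <
u = 1/2, v = 1 ↦ 1/2  <
u = 1, v = 0 ↦ 0  <
u = 1, v = 1/2 ↦ 1/2  <
u = 1, v = 1 ↦ 1  ≥
So 1 of the 9 assignments meets the threshold.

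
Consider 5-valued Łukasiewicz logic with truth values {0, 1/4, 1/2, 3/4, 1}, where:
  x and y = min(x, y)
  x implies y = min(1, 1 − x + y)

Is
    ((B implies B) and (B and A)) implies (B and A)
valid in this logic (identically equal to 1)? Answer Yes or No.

At A = 1/4, B = 1/4, for instance:
B implies B = 1/4 implies 1/4 = 1
B and A = 1/4 and 1/4 = 1/4
(B implies B) and (B and A) = 1 and 1/4 = 1/4
((B implies B) and (B and A)) implies (B and A) = 1/4 implies 1/4 = 1
and checking the remaining 24 assignments likewise gives ≥ 1 in every case.

Yes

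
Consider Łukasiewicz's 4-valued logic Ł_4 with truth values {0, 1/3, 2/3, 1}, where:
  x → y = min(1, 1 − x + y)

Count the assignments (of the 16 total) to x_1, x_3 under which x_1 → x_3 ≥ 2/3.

13

x_1 = 0, x_3 = 0 ↦ 1  ≥
x_1 = 0, x_3 = 1/3 ↦ 1  ≥
x_1 = 0, x_3 = 2/3 ↦ 1  ≥
x_1 = 0, x_3 = 1 ↦ 1  ≥
x_1 = 1/3, x_3 = 0 ↦ 2/3  ≥
x_1 = 1/3, x_3 = 1/3 ↦ 1  ≥
x_1 = 1/3, x_3 = 2/3 ↦ 1  ≥
x_1 = 1/3, x_3 = 1 ↦ 1  ≥
x_1 = 2/3, x_3 = 0 ↦ 1/3  <
x_1 = 2/3, x_3 = 1/3 ↦ 2/3  ≥
x_1 = 2/3, x_3 = 2/3 ↦ 1  ≥
x_1 = 2/3, x_3 = 1 ↦ 1  ≥
x_1 = 1, x_3 = 0 ↦ 0  <
x_1 = 1, x_3 = 1/3 ↦ 1/3  <
x_1 = 1, x_3 = 2/3 ↦ 2/3  ≥
x_1 = 1, x_3 = 1 ↦ 1  ≥
So 13 of the 16 assignments meet the threshold.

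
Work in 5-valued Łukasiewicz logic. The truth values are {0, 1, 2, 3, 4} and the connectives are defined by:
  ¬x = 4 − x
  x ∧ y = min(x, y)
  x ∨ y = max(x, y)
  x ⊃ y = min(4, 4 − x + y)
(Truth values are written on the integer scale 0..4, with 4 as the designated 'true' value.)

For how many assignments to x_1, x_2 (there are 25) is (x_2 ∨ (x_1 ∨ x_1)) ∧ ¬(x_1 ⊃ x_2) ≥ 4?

1

value 4: 1 assignment (counts)
value 3: 2 assignments
value 2: 3 assignments
value 1: 4 assignments
value 0: 15 assignments
So 1 of the 25 assignments meets the threshold.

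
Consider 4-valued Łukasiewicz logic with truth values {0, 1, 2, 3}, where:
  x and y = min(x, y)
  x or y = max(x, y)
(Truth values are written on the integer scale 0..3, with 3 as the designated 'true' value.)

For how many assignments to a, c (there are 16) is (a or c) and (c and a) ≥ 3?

1

a = 0, c = 0 ↦ 0  <
a = 0, c = 1 ↦ 0  <
a = 0, c = 2 ↦ 0  <
a = 0, c = 3 ↦ 0  <
a = 1, c = 0 ↦ 0  <
a = 1, c = 1 ↦ 1  <
a = 1, c = 2 ↦ 1  <
a = 1, c = 3 ↦ 1  <
a = 2, c = 0 ↦ 0  <
a = 2, c = 1 ↦ 1  <
a = 2, c = 2 ↦ 2  <
a = 2, c = 3 ↦ 2  <
a = 3, c = 0 ↦ 0  <
a = 3, c = 1 ↦ 1  <
a = 3, c = 2 ↦ 2  <
a = 3, c = 3 ↦ 3  ≥
So 1 of the 16 assignments meets the threshold.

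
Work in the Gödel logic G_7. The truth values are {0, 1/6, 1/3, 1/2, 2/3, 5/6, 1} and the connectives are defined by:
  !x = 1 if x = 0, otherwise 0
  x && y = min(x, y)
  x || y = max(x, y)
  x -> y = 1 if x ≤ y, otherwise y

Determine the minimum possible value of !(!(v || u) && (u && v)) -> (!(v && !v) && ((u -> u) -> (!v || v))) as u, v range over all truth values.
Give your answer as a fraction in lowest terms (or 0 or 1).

1/6

Take u = 0, v = 1/6:
v || u = 1/6 || 0 = 1/6
!(v || u) = !1/6 = 0
u && v = 0 && 1/6 = 0
!(v || u) && (u && v) = 0 && 0 = 0
!(!(v || u) && (u && v)) = !0 = 1
!v = !1/6 = 0
v && !v = 1/6 && 0 = 0
!(v && !v) = !0 = 1
u -> u = 0 -> 0 = 1
!v = !1/6 = 0
!v || v = 0 || 1/6 = 1/6
(u -> u) -> (!v || v) = 1 -> 1/6 = 1/6
!(v && !v) && ((u -> u) -> (!v || v)) = 1 && 1/6 = 1/6
!(!(v || u) && (u && v)) -> (!(v && !v) && ((u -> u) -> (!v || v))) = 1 -> 1/6 = 1/6
No assignment yields a value below 1/6, so this is the minimum.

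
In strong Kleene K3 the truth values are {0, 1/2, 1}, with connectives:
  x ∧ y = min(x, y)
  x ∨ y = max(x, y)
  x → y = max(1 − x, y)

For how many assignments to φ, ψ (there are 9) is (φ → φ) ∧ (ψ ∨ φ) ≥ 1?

φ = 0, ψ = 0 ↦ 0  <
φ = 0, ψ = 1/2 ↦ 1/2  <
φ = 0, ψ = 1 ↦ 1  ≥
φ = 1/2, ψ = 0 ↦ 1/2  <
φ = 1/2, ψ = 1/2 ↦ 1/2  <
φ = 1/2, ψ = 1 ↦ 1/2  <
φ = 1, ψ = 0 ↦ 1  ≥
φ = 1, ψ = 1/2 ↦ 1  ≥
φ = 1, ψ = 1 ↦ 1  ≥
So 4 of the 9 assignments meet the threshold.

4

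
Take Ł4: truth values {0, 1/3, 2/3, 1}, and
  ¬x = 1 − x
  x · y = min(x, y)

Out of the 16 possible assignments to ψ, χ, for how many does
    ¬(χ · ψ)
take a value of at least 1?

7

ψ = 0, χ = 0 ↦ 1  ≥
ψ = 0, χ = 1/3 ↦ 1  ≥
ψ = 0, χ = 2/3 ↦ 1  ≥
ψ = 0, χ = 1 ↦ 1  ≥
ψ = 1/3, χ = 0 ↦ 1  ≥
ψ = 1/3, χ = 1/3 ↦ 2/3  <
ψ = 1/3, χ = 2/3 ↦ 2/3  <
ψ = 1/3, χ = 1 ↦ 2/3  <
ψ = 2/3, χ = 0 ↦ 1  ≥
ψ = 2/3, χ = 1/3 ↦ 2/3  <
ψ = 2/3, χ = 2/3 ↦ 1/3  <
ψ = 2/3, χ = 1 ↦ 1/3  <
ψ = 1, χ = 0 ↦ 1  ≥
ψ = 1, χ = 1/3 ↦ 2/3  <
ψ = 1, χ = 2/3 ↦ 1/3  <
ψ = 1, χ = 1 ↦ 0  <
So 7 of the 16 assignments meet the threshold.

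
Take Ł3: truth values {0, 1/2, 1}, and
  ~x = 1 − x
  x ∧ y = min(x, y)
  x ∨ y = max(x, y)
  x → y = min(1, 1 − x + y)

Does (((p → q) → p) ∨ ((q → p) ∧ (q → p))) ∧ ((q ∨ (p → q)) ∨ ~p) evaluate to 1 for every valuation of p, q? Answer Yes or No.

Counterexample: take p = 0, q = 1/2.
p → q = 0 → 1/2 = 1
(p → q) → p = 1 → 0 = 0
q → p = 1/2 → 0 = 1/2
q → p = 1/2 → 0 = 1/2
(q → p) ∧ (q → p) = 1/2 ∧ 1/2 = 1/2
((p → q) → p) ∨ ((q → p) ∧ (q → p)) = 0 ∨ 1/2 = 1/2
p → q = 0 → 1/2 = 1
q ∨ (p → q) = 1/2 ∨ 1 = 1
~p = ~0 = 1
(q ∨ (p → q)) ∨ ~p = 1 ∨ 1 = 1
(((p → q) → p) ∨ ((q → p) ∧ (q → p))) ∧ ((q ∨ (p → q)) ∨ ~p) = 1/2 ∧ 1 = 1/2
This gives 1/2 ≠ 1.

No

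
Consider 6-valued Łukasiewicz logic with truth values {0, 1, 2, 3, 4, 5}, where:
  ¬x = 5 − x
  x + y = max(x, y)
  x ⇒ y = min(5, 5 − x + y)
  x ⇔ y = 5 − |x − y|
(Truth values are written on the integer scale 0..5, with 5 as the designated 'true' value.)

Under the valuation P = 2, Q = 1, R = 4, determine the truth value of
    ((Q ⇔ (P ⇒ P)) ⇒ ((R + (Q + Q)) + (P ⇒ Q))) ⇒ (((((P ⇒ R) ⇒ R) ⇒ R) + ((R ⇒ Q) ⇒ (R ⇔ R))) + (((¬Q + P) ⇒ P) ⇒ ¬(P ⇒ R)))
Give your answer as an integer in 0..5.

P ⇒ P = 2 ⇒ 2 = 5
Q ⇔ (P ⇒ P) = 1 ⇔ 5 = 1
Q + Q = 1 + 1 = 1
R + (Q + Q) = 4 + 1 = 4
P ⇒ Q = 2 ⇒ 1 = 4
(R + (Q + Q)) + (P ⇒ Q) = 4 + 4 = 4
(Q ⇔ (P ⇒ P)) ⇒ ((R + (Q + Q)) + (P ⇒ Q)) = 1 ⇒ 4 = 5
P ⇒ R = 2 ⇒ 4 = 5
(P ⇒ R) ⇒ R = 5 ⇒ 4 = 4
((P ⇒ R) ⇒ R) ⇒ R = 4 ⇒ 4 = 5
R ⇒ Q = 4 ⇒ 1 = 2
R ⇔ R = 4 ⇔ 4 = 5
(R ⇒ Q) ⇒ (R ⇔ R) = 2 ⇒ 5 = 5
(((P ⇒ R) ⇒ R) ⇒ R) + ((R ⇒ Q) ⇒ (R ⇔ R)) = 5 + 5 = 5
¬Q = ¬1 = 4
¬Q + P = 4 + 2 = 4
(¬Q + P) ⇒ P = 4 ⇒ 2 = 3
P ⇒ R = 2 ⇒ 4 = 5
¬(P ⇒ R) = ¬5 = 0
((¬Q + P) ⇒ P) ⇒ ¬(P ⇒ R) = 3 ⇒ 0 = 2
((((P ⇒ R) ⇒ R) ⇒ R) + ((R ⇒ Q) ⇒ (R ⇔ R))) + (((¬Q + P) ⇒ P) ⇒ ¬(P ⇒ R)) = 5 + 2 = 5
((Q ⇔ (P ⇒ P)) ⇒ ((R + (Q + Q)) + (P ⇒ Q))) ⇒ (((((P ⇒ R) ⇒ R) ⇒ R) + ((R ⇒ Q) ⇒ (R ⇔ R))) + (((¬Q + P) ⇒ P) ⇒ ¬(P ⇒ R))) = 5 ⇒ 5 = 5

5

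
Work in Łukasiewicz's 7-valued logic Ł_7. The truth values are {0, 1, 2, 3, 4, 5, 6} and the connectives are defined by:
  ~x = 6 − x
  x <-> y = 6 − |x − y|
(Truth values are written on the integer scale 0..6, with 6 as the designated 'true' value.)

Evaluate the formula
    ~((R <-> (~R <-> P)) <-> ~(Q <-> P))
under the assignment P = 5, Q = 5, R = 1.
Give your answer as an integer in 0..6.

~R = ~1 = 5
~R <-> P = 5 <-> 5 = 6
R <-> (~R <-> P) = 1 <-> 6 = 1
Q <-> P = 5 <-> 5 = 6
~(Q <-> P) = ~6 = 0
(R <-> (~R <-> P)) <-> ~(Q <-> P) = 1 <-> 0 = 5
~((R <-> (~R <-> P)) <-> ~(Q <-> P)) = ~5 = 1

1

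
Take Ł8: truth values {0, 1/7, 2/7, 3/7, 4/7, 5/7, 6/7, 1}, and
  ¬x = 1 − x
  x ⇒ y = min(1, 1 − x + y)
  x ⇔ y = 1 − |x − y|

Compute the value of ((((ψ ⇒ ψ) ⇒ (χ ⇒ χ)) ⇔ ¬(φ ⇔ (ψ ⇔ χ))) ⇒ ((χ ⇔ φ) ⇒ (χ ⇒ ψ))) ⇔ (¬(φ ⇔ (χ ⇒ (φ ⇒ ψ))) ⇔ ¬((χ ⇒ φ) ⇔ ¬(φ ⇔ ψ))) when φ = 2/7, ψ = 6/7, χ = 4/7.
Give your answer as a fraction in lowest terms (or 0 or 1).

ψ ⇒ ψ = 6/7 ⇒ 6/7 = 1
χ ⇒ χ = 4/7 ⇒ 4/7 = 1
(ψ ⇒ ψ) ⇒ (χ ⇒ χ) = 1 ⇒ 1 = 1
ψ ⇔ χ = 6/7 ⇔ 4/7 = 5/7
φ ⇔ (ψ ⇔ χ) = 2/7 ⇔ 5/7 = 4/7
¬(φ ⇔ (ψ ⇔ χ)) = ¬4/7 = 3/7
((ψ ⇒ ψ) ⇒ (χ ⇒ χ)) ⇔ ¬(φ ⇔ (ψ ⇔ χ)) = 1 ⇔ 3/7 = 3/7
χ ⇔ φ = 4/7 ⇔ 2/7 = 5/7
χ ⇒ ψ = 4/7 ⇒ 6/7 = 1
(χ ⇔ φ) ⇒ (χ ⇒ ψ) = 5/7 ⇒ 1 = 1
(((ψ ⇒ ψ) ⇒ (χ ⇒ χ)) ⇔ ¬(φ ⇔ (ψ ⇔ χ))) ⇒ ((χ ⇔ φ) ⇒ (χ ⇒ ψ)) = 3/7 ⇒ 1 = 1
φ ⇒ ψ = 2/7 ⇒ 6/7 = 1
χ ⇒ (φ ⇒ ψ) = 4/7 ⇒ 1 = 1
φ ⇔ (χ ⇒ (φ ⇒ ψ)) = 2/7 ⇔ 1 = 2/7
¬(φ ⇔ (χ ⇒ (φ ⇒ ψ))) = ¬2/7 = 5/7
χ ⇒ φ = 4/7 ⇒ 2/7 = 5/7
φ ⇔ ψ = 2/7 ⇔ 6/7 = 3/7
¬(φ ⇔ ψ) = ¬3/7 = 4/7
(χ ⇒ φ) ⇔ ¬(φ ⇔ ψ) = 5/7 ⇔ 4/7 = 6/7
¬((χ ⇒ φ) ⇔ ¬(φ ⇔ ψ)) = ¬6/7 = 1/7
¬(φ ⇔ (χ ⇒ (φ ⇒ ψ))) ⇔ ¬((χ ⇒ φ) ⇔ ¬(φ ⇔ ψ)) = 5/7 ⇔ 1/7 = 3/7
((((ψ ⇒ ψ) ⇒ (χ ⇒ χ)) ⇔ ¬(φ ⇔ (ψ ⇔ χ))) ⇒ ((χ ⇔ φ) ⇒ (χ ⇒ ψ))) ⇔ (¬(φ ⇔ (χ ⇒ (φ ⇒ ψ))) ⇔ ¬((χ ⇒ φ) ⇔ ¬(φ ⇔ ψ))) = 1 ⇔ 3/7 = 3/7

3/7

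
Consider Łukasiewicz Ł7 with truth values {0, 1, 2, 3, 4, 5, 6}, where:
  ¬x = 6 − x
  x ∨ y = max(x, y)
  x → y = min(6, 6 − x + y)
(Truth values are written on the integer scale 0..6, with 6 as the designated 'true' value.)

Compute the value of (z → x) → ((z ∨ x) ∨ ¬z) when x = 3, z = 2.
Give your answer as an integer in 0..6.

z → x = 2 → 3 = 6
z ∨ x = 2 ∨ 3 = 3
¬z = ¬2 = 4
(z ∨ x) ∨ ¬z = 3 ∨ 4 = 4
(z → x) → ((z ∨ x) ∨ ¬z) = 6 → 4 = 4

4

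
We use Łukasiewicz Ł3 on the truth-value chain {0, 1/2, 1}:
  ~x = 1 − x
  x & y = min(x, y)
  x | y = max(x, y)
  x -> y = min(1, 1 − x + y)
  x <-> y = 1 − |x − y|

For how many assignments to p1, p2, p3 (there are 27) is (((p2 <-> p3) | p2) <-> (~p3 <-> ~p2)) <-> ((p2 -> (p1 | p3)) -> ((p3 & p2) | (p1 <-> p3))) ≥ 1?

11

value 1: 11 assignments (counts)
value 1/2: 11 assignments
value 0: 5 assignments
So 11 of the 27 assignments meet the threshold.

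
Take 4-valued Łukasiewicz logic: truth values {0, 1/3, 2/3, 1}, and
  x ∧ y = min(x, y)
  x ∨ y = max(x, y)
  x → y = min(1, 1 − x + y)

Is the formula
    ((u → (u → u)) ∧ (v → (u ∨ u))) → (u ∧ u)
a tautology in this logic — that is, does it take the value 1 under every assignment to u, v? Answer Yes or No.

No

Counterexample: take u = 0, v = 0.
u → u = 0 → 0 = 1
u → (u → u) = 0 → 1 = 1
u ∨ u = 0 ∨ 0 = 0
v → (u ∨ u) = 0 → 0 = 1
(u → (u → u)) ∧ (v → (u ∨ u)) = 1 ∧ 1 = 1
u ∧ u = 0 ∧ 0 = 0
((u → (u → u)) ∧ (v → (u ∨ u))) → (u ∧ u) = 1 → 0 = 0
This gives 0 ≠ 1.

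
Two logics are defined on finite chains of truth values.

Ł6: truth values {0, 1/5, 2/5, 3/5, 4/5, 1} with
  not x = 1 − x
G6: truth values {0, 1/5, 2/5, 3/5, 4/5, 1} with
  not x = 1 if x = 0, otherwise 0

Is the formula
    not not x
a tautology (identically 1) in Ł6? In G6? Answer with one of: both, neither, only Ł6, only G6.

In Ł6: at x = 0 the value is 0 — not a tautology.
In G6: at x = 0 the value is 0 — not a tautology.

neither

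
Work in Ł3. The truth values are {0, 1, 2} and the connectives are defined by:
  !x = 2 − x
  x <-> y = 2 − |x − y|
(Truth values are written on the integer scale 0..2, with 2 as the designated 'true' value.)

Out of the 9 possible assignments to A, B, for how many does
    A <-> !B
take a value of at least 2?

A = 0, B = 0 ↦ 0  <
A = 0, B = 1 ↦ 1  <
A = 0, B = 2 ↦ 2  ≥
A = 1, B = 0 ↦ 1  <
A = 1, B = 1 ↦ 2  ≥
A = 1, B = 2 ↦ 1  <
A = 2, B = 0 ↦ 2  ≥
A = 2, B = 1 ↦ 1  <
A = 2, B = 2 ↦ 0  <
So 3 of the 9 assignments meet the threshold.

3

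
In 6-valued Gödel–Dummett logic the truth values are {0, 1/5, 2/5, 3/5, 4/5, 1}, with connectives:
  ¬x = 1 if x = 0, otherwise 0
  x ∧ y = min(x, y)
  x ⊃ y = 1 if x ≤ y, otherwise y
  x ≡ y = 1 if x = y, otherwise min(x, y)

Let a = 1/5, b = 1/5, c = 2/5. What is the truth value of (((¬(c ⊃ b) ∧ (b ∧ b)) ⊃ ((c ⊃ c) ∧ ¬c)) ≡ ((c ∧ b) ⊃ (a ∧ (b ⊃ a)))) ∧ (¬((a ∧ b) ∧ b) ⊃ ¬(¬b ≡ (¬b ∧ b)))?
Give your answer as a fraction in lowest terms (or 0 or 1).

c ⊃ b = 2/5 ⊃ 1/5 = 1/5
¬(c ⊃ b) = ¬1/5 = 0
b ∧ b = 1/5 ∧ 1/5 = 1/5
¬(c ⊃ b) ∧ (b ∧ b) = 0 ∧ 1/5 = 0
c ⊃ c = 2/5 ⊃ 2/5 = 1
¬c = ¬2/5 = 0
(c ⊃ c) ∧ ¬c = 1 ∧ 0 = 0
(¬(c ⊃ b) ∧ (b ∧ b)) ⊃ ((c ⊃ c) ∧ ¬c) = 0 ⊃ 0 = 1
c ∧ b = 2/5 ∧ 1/5 = 1/5
b ⊃ a = 1/5 ⊃ 1/5 = 1
a ∧ (b ⊃ a) = 1/5 ∧ 1 = 1/5
(c ∧ b) ⊃ (a ∧ (b ⊃ a)) = 1/5 ⊃ 1/5 = 1
((¬(c ⊃ b) ∧ (b ∧ b)) ⊃ ((c ⊃ c) ∧ ¬c)) ≡ ((c ∧ b) ⊃ (a ∧ (b ⊃ a))) = 1 ≡ 1 = 1
a ∧ b = 1/5 ∧ 1/5 = 1/5
(a ∧ b) ∧ b = 1/5 ∧ 1/5 = 1/5
¬((a ∧ b) ∧ b) = ¬1/5 = 0
¬b = ¬1/5 = 0
¬b = ¬1/5 = 0
¬b ∧ b = 0 ∧ 1/5 = 0
¬b ≡ (¬b ∧ b) = 0 ≡ 0 = 1
¬(¬b ≡ (¬b ∧ b)) = ¬1 = 0
¬((a ∧ b) ∧ b) ⊃ ¬(¬b ≡ (¬b ∧ b)) = 0 ⊃ 0 = 1
(((¬(c ⊃ b) ∧ (b ∧ b)) ⊃ ((c ⊃ c) ∧ ¬c)) ≡ ((c ∧ b) ⊃ (a ∧ (b ⊃ a)))) ∧ (¬((a ∧ b) ∧ b) ⊃ ¬(¬b ≡ (¬b ∧ b))) = 1 ∧ 1 = 1

1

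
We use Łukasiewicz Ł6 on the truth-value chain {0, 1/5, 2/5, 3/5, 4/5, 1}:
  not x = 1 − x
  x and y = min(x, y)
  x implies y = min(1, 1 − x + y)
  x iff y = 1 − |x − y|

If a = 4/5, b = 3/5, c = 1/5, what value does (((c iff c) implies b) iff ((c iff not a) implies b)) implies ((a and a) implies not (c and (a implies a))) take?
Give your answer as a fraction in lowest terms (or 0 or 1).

1

c iff c = 1/5 iff 1/5 = 1
(c iff c) implies b = 1 implies 3/5 = 3/5
not a = not 4/5 = 1/5
c iff not a = 1/5 iff 1/5 = 1
(c iff not a) implies b = 1 implies 3/5 = 3/5
((c iff c) implies b) iff ((c iff not a) implies b) = 3/5 iff 3/5 = 1
a and a = 4/5 and 4/5 = 4/5
a implies a = 4/5 implies 4/5 = 1
c and (a implies a) = 1/5 and 1 = 1/5
not (c and (a implies a)) = not 1/5 = 4/5
(a and a) implies not (c and (a implies a)) = 4/5 implies 4/5 = 1
(((c iff c) implies b) iff ((c iff not a) implies b)) implies ((a and a) implies not (c and (a implies a))) = 1 implies 1 = 1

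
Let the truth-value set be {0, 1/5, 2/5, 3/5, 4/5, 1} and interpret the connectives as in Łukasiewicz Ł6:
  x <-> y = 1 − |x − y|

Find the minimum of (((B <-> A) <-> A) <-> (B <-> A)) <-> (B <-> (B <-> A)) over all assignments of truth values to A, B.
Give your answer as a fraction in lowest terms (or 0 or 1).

3/5

Take A = 1/5, B = 0:
B <-> A = 0 <-> 1/5 = 4/5
(B <-> A) <-> A = 4/5 <-> 1/5 = 2/5
B <-> A = 0 <-> 1/5 = 4/5
((B <-> A) <-> A) <-> (B <-> A) = 2/5 <-> 4/5 = 3/5
B <-> A = 0 <-> 1/5 = 4/5
B <-> (B <-> A) = 0 <-> 4/5 = 1/5
(((B <-> A) <-> A) <-> (B <-> A)) <-> (B <-> (B <-> A)) = 3/5 <-> 1/5 = 3/5
No assignment yields a value below 3/5, so this is the minimum.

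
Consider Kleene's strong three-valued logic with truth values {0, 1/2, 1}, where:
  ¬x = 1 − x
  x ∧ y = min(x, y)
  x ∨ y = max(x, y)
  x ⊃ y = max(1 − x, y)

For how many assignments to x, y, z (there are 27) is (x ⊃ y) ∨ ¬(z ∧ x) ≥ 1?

19

value 1: 19 assignments (counts)
value 1/2: 7 assignments
value 0: 1 assignment
So 19 of the 27 assignments meet the threshold.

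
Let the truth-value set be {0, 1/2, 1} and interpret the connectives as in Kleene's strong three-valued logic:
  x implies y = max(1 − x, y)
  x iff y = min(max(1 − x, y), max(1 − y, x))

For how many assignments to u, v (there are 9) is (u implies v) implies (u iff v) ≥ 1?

3

u = 0, v = 0 ↦ 1  ≥
u = 0, v = 1/2 ↦ 1/2  <
u = 0, v = 1 ↦ 0  <
u = 1/2, v = 0 ↦ 1/2  <
u = 1/2, v = 1/2 ↦ 1/2  <
u = 1/2, v = 1 ↦ 1/2  <
u = 1, v = 0 ↦ 1  ≥
u = 1, v = 1/2 ↦ 1/2  <
u = 1, v = 1 ↦ 1  ≥
So 3 of the 9 assignments meet the threshold.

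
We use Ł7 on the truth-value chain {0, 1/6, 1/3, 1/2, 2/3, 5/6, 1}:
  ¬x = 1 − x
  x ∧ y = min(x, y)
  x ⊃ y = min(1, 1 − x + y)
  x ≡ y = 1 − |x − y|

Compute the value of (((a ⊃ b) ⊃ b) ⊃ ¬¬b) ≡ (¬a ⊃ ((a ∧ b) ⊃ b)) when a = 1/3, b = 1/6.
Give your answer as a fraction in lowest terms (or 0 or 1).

5/6

a ⊃ b = 1/3 ⊃ 1/6 = 5/6
(a ⊃ b) ⊃ b = 5/6 ⊃ 1/6 = 1/3
¬b = ¬1/6 = 5/6
¬¬b = ¬5/6 = 1/6
((a ⊃ b) ⊃ b) ⊃ ¬¬b = 1/3 ⊃ 1/6 = 5/6
¬a = ¬1/3 = 2/3
a ∧ b = 1/3 ∧ 1/6 = 1/6
(a ∧ b) ⊃ b = 1/6 ⊃ 1/6 = 1
¬a ⊃ ((a ∧ b) ⊃ b) = 2/3 ⊃ 1 = 1
(((a ⊃ b) ⊃ b) ⊃ ¬¬b) ≡ (¬a ⊃ ((a ∧ b) ⊃ b)) = 5/6 ≡ 1 = 5/6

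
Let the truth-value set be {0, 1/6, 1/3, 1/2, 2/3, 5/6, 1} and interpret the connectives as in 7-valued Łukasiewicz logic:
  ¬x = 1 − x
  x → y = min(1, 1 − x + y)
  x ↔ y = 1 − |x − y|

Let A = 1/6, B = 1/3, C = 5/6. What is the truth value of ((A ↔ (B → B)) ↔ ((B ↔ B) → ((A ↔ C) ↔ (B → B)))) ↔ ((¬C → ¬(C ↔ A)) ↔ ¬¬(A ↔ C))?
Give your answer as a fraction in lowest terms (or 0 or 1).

1/2

B → B = 1/3 → 1/3 = 1
A ↔ (B → B) = 1/6 ↔ 1 = 1/6
B ↔ B = 1/3 ↔ 1/3 = 1
A ↔ C = 1/6 ↔ 5/6 = 1/3
B → B = 1/3 → 1/3 = 1
(A ↔ C) ↔ (B → B) = 1/3 ↔ 1 = 1/3
(B ↔ B) → ((A ↔ C) ↔ (B → B)) = 1 → 1/3 = 1/3
(A ↔ (B → B)) ↔ ((B ↔ B) → ((A ↔ C) ↔ (B → B))) = 1/6 ↔ 1/3 = 5/6
¬C = ¬5/6 = 1/6
C ↔ A = 5/6 ↔ 1/6 = 1/3
¬(C ↔ A) = ¬1/3 = 2/3
¬C → ¬(C ↔ A) = 1/6 → 2/3 = 1
A ↔ C = 1/6 ↔ 5/6 = 1/3
¬(A ↔ C) = ¬1/3 = 2/3
¬¬(A ↔ C) = ¬2/3 = 1/3
(¬C → ¬(C ↔ A)) ↔ ¬¬(A ↔ C) = 1 ↔ 1/3 = 1/3
((A ↔ (B → B)) ↔ ((B ↔ B) → ((A ↔ C) ↔ (B → B)))) ↔ ((¬C → ¬(C ↔ A)) ↔ ¬¬(A ↔ C)) = 5/6 ↔ 1/3 = 1/2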